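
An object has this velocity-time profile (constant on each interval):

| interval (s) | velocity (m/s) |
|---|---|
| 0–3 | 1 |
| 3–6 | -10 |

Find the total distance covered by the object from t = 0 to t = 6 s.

33 m

Total distance travelled is ∫|v| dt — sum the magnitudes of each area piece.
0–3 s: |1| × 3 = 3 m
3–6 s: |-10| × 3 = 30 m
Total distance = 33 m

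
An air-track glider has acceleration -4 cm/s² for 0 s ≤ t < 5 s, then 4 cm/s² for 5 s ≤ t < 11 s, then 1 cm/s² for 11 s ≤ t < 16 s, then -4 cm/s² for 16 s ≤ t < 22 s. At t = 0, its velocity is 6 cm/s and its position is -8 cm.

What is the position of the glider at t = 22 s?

40.5 cm

On each constant-a segment, Δv = aΔt and Δx = v₀Δt + ½aΔt²; chain segment to segment.
0–5 s: v starts 6 cm/s; Δx = 6·5 + ½·-4·5² = -20 cm; v ends -14 cm/s.
5–11 s: v starts -14 cm/s; Δx = -14·6 + ½·4·6² = -12 cm; v ends 10 cm/s.
11–16 s: v starts 10 cm/s; Δx = 10·5 + ½·1·5² = 62.5 cm; v ends 15 cm/s.
16–22 s: v starts 15 cm/s; Δx = 15·6 + ½·-4·6² = 18 cm; v ends -9 cm/s.
x(22) = -8 + Σ Δx = 40.5 cm.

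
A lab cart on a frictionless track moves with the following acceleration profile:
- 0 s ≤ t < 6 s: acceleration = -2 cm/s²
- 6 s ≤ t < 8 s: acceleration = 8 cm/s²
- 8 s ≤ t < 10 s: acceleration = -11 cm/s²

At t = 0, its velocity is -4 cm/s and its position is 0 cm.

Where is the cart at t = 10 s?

On each constant-a segment, Δv = aΔt and Δx = v₀Δt + ½aΔt²; chain segment to segment.
0–6 s: v starts -4 cm/s; Δx = -4·6 + ½·-2·6² = -60 cm; v ends -16 cm/s.
6–8 s: v starts -16 cm/s; Δx = -16·2 + ½·8·2² = -16 cm; v ends 0 cm/s.
8–10 s: v starts 0 cm/s; Δx = 0·2 + ½·-11·2² = -22 cm; v ends -22 cm/s.
x(10) = 0 + Σ Δx = -98 cm.

-98 cm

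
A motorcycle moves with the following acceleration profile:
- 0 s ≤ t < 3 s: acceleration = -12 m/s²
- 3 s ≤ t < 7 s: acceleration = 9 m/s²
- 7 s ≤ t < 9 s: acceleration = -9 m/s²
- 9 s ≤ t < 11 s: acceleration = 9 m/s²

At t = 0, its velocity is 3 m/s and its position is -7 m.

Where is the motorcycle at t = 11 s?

On each constant-a segment, Δv = aΔt and Δx = v₀Δt + ½aΔt²; chain segment to segment.
0–3 s: v starts 3 m/s; Δx = 3·3 + ½·-12·3² = -45 m; v ends -33 m/s.
3–7 s: v starts -33 m/s; Δx = -33·4 + ½·9·4² = -60 m; v ends 3 m/s.
7–9 s: v starts 3 m/s; Δx = 3·2 + ½·-9·2² = -12 m; v ends -15 m/s.
9–11 s: v starts -15 m/s; Δx = -15·2 + ½·9·2² = -12 m; v ends 3 m/s.
x(11) = -7 + Σ Δx = -136 m.

-136 m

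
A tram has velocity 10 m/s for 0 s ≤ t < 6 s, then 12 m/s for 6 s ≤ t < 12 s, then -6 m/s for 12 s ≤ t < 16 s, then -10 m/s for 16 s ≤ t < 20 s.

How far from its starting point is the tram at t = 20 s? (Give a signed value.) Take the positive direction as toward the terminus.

Net displacement equals the area under the velocity-time graph (areas below the axis count negative).
0–6 s: 10 × 6 = 60 m
6–12 s: 12 × 6 = 72 m
12–16 s: -6 × 4 = -24 m
16–20 s: -10 × 4 = -40 m
Net displacement = 68 m

68 m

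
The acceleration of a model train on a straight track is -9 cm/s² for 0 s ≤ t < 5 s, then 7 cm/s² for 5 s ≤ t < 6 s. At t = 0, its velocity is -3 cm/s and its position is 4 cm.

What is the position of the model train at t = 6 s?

On each constant-a segment, Δv = aΔt and Δx = v₀Δt + ½aΔt²; chain segment to segment.
0–5 s: v starts -3 cm/s; Δx = -3·5 + ½·-9·5² = -127.5 cm; v ends -48 cm/s.
5–6 s: v starts -48 cm/s; Δx = -48·1 + ½·7·1² = -44.5 cm; v ends -41 cm/s.
x(6) = 4 + Σ Δx = -168 cm.

-168 cm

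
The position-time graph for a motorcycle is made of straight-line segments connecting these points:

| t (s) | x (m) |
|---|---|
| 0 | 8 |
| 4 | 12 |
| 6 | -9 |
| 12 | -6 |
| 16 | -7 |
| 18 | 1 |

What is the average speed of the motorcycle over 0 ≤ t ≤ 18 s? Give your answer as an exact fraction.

Average speed = (total path length)/(elapsed time); on a piecewise-linear x-t graph the path length is Σ|Δx|.
0–4 s: |Δx| = |12 − 8| = 4 m
4–6 s: |Δx| = |-9 − 12| = 21 m
6–12 s: |Δx| = |-6 − -9| = 3 m
12–16 s: |Δx| = |-7 − -6| = 1 m
16–18 s: |Δx| = |1 − -7| = 8 m
Total path = 37 m; average speed = 37/18 = 37/18 m/s.

37/18 m/s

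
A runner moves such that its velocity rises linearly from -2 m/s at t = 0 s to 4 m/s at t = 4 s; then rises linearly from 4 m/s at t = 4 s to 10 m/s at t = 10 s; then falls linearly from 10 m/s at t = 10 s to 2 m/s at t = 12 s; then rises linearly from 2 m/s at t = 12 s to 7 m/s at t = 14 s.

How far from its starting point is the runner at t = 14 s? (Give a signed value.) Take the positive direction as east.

Displacement is the signed area under the v-t curve.
0–4 s: ½(-2 + 4)(4) = 4 m
4–10 s: ½(4 + 10)(6) = 42 m
10–12 s: ½(10 + 2)(2) = 12 m
12–14 s: ½(2 + 7)(2) = 9 m
Net displacement = 67 m

67 m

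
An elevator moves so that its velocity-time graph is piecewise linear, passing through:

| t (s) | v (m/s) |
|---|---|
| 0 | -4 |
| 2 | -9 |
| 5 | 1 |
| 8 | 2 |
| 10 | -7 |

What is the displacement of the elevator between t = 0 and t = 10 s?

-25.5 m

Net displacement equals the area under the velocity-time graph (areas below the axis count negative).
0–2 s: ½(-4 + -9)(2) = -13 m
2–5 s: ½(-9 + 1)(3) = -12 m
5–8 s: ½(1 + 2)(3) = 4.5 m
8–10 s: ½(2 + -7)(2) = -5 m
Net displacement = -25.5 m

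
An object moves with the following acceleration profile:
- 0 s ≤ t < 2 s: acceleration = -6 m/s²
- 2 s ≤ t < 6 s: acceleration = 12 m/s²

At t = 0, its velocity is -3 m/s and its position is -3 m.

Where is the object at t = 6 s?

On each constant-a segment, Δv = aΔt and Δx = v₀Δt + ½aΔt²; chain segment to segment.
0–2 s: v starts -3 m/s; Δx = -3·2 + ½·-6·2² = -18 m; v ends -15 m/s.
2–6 s: v starts -15 m/s; Δx = -15·4 + ½·12·4² = 36 m; v ends 33 m/s.
x(6) = -3 + Σ Δx = 15 m.

15 m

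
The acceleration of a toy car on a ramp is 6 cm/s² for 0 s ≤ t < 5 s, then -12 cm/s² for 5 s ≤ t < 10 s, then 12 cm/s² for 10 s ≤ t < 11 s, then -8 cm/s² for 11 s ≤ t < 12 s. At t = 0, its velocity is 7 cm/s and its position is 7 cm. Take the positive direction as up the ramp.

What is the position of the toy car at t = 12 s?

On each constant-a segment, Δv = aΔt and Δx = v₀Δt + ½aΔt²; chain segment to segment.
0–5 s: v starts 7 cm/s; Δx = 7·5 + ½·6·5² = 110 cm; v ends 37 cm/s.
5–10 s: v starts 37 cm/s; Δx = 37·5 + ½·-12·5² = 35 cm; v ends -23 cm/s.
10–11 s: v starts -23 cm/s; Δx = -23·1 + ½·12·1² = -17 cm; v ends -11 cm/s.
11–12 s: v starts -11 cm/s; Δx = -11·1 + ½·-8·1² = -15 cm; v ends -19 cm/s.
x(12) = 7 + Σ Δx = 120 cm.

120 cm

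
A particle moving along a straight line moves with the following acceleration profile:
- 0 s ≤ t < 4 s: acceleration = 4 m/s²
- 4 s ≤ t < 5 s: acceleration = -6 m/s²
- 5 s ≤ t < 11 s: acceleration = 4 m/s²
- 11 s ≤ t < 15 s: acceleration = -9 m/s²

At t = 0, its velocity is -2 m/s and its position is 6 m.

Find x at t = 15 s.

217 m

On each constant-a segment, Δv = aΔt and Δx = v₀Δt + ½aΔt²; chain segment to segment.
0–4 s: v starts -2 m/s; Δx = -2·4 + ½·4·4² = 24 m; v ends 14 m/s.
4–5 s: v starts 14 m/s; Δx = 14·1 + ½·-6·1² = 11 m; v ends 8 m/s.
5–11 s: v starts 8 m/s; Δx = 8·6 + ½·4·6² = 120 m; v ends 32 m/s.
11–15 s: v starts 32 m/s; Δx = 32·4 + ½·-9·4² = 56 m; v ends -4 m/s.
x(15) = 6 + Σ Δx = 217 m.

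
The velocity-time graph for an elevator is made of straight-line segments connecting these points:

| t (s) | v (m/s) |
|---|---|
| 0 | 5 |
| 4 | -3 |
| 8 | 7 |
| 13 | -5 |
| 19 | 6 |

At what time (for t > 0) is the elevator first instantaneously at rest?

v changes sign on 0–4 s (from 5 to -3); the graph is linear there, so v = 0 at t = 0 + (-5)·(4 − 0)/(-3 − 5) = 2.5 s.

t = 2.5 s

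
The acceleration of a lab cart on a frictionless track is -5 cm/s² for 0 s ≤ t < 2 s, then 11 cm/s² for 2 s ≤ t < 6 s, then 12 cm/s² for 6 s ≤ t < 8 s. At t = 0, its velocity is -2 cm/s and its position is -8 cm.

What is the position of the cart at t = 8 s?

On each constant-a segment, Δv = aΔt and Δx = v₀Δt + ½aΔt²; chain segment to segment.
0–2 s: v starts -2 cm/s; Δx = -2·2 + ½·-5·2² = -14 cm; v ends -12 cm/s.
2–6 s: v starts -12 cm/s; Δx = -12·4 + ½·11·4² = 40 cm; v ends 32 cm/s.
6–8 s: v starts 32 cm/s; Δx = 32·2 + ½·12·2² = 88 cm; v ends 56 cm/s.
x(8) = -8 + Σ Δx = 106 cm.

106 cm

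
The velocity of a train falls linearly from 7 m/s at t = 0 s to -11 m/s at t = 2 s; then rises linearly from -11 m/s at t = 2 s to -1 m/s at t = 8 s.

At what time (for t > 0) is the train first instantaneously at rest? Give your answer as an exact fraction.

t = 7/9 s

v changes sign on 0–2 s (from 7 to -11); the graph is linear there, so v = 0 at t = 0 + (-7)·(2 − 0)/(-11 − 7) = 7/9 s.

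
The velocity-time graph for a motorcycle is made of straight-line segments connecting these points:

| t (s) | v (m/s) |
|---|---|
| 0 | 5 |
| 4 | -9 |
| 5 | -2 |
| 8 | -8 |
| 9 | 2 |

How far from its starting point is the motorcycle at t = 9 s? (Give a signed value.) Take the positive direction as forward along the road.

-31.5 m

Net displacement equals the area under the velocity-time graph (areas below the axis count negative).
0–4 s: ½(5 + -9)(4) = -8 m
4–5 s: ½(-9 + -2)(1) = -5.5 m
5–8 s: ½(-2 + -8)(3) = -15 m
8–9 s: ½(-8 + 2)(1) = -3 m
Net displacement = -31.5 m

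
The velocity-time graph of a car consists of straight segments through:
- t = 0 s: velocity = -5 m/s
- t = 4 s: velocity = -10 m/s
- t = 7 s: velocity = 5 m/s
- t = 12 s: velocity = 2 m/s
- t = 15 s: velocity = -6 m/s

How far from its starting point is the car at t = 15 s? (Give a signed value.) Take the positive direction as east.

Displacement is the signed area under the v-t curve.
0–4 s: ½(-5 + -10)(4) = -30 m
4–7 s: ½(-10 + 5)(3) = -7.5 m
7–12 s: ½(5 + 2)(5) = 17.5 m
12–15 s: ½(2 + -6)(3) = -6 m
Net displacement = -26 m

-26 m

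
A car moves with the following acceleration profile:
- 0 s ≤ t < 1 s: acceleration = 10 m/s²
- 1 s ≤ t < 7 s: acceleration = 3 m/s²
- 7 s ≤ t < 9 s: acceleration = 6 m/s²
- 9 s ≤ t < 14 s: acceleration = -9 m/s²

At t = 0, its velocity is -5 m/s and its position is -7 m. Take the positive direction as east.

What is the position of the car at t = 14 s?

On each constant-a segment, Δv = aΔt and Δx = v₀Δt + ½aΔt²; chain segment to segment.
0–1 s: v starts -5 m/s; Δx = -5·1 + ½·10·1² = 0 m; v ends 5 m/s.
1–7 s: v starts 5 m/s; Δx = 5·6 + ½·3·6² = 84 m; v ends 23 m/s.
7–9 s: v starts 23 m/s; Δx = 23·2 + ½·6·2² = 58 m; v ends 35 m/s.
9–14 s: v starts 35 m/s; Δx = 35·5 + ½·-9·5² = 62.5 m; v ends -10 m/s.
x(14) = -7 + Σ Δx = 197.5 m.

197.5 m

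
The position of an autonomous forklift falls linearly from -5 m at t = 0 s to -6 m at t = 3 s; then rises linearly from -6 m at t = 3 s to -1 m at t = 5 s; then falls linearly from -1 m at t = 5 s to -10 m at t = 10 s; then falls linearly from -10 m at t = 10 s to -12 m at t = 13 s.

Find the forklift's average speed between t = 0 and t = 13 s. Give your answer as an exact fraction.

17/13 m/s

Average speed = (total path length)/(elapsed time); on a piecewise-linear x-t graph the path length is Σ|Δx|.
0–3 s: |Δx| = |-6 − -5| = 1 m
3–5 s: |Δx| = |-1 − -6| = 5 m
5–10 s: |Δx| = |-10 − -1| = 9 m
10–13 s: |Δx| = |-12 − -10| = 2 m
Total path = 17 m; average speed = 17/13 = 17/13 m/s.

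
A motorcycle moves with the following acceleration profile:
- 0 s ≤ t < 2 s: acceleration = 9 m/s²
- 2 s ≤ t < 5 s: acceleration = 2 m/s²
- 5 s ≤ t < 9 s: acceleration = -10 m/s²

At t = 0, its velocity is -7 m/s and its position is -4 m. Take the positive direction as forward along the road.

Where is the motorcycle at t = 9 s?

30 m

On each constant-a segment, Δv = aΔt and Δx = v₀Δt + ½aΔt²; chain segment to segment.
0–2 s: v starts -7 m/s; Δx = -7·2 + ½·9·2² = 4 m; v ends 11 m/s.
2–5 s: v starts 11 m/s; Δx = 11·3 + ½·2·3² = 42 m; v ends 17 m/s.
5–9 s: v starts 17 m/s; Δx = 17·4 + ½·-10·4² = -12 m; v ends -23 m/s.
x(9) = -4 + Σ Δx = 30 m.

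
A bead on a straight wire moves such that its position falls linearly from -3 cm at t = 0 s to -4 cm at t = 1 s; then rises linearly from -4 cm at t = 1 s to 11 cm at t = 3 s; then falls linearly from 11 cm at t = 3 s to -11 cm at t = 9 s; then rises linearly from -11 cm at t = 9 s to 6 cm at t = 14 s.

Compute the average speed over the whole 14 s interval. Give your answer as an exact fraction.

55/14 cm/s

Average speed = (total path length)/(elapsed time); on a piecewise-linear x-t graph the path length is Σ|Δx|.
0–1 s: |Δx| = |-4 − -3| = 1 cm
1–3 s: |Δx| = |11 − -4| = 15 cm
3–9 s: |Δx| = |-11 − 11| = 22 cm
9–14 s: |Δx| = |6 − -11| = 17 cm
Total path = 55 cm; average speed = 55/14 = 55/14 cm/s.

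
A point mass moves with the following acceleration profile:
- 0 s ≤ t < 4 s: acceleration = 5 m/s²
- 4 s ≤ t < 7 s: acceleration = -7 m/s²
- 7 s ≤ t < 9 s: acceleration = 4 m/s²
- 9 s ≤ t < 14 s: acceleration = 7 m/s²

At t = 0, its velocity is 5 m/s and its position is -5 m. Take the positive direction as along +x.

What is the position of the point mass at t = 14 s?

On each constant-a segment, Δv = aΔt and Δx = v₀Δt + ½aΔt²; chain segment to segment.
0–4 s: v starts 5 m/s; Δx = 5·4 + ½·5·4² = 60 m; v ends 25 m/s.
4–7 s: v starts 25 m/s; Δx = 25·3 + ½·-7·3² = 43.5 m; v ends 4 m/s.
7–9 s: v starts 4 m/s; Δx = 4·2 + ½·4·2² = 16 m; v ends 12 m/s.
9–14 s: v starts 12 m/s; Δx = 12·5 + ½·7·5² = 147.5 m; v ends 47 m/s.
x(14) = -5 + Σ Δx = 262 m.

262 m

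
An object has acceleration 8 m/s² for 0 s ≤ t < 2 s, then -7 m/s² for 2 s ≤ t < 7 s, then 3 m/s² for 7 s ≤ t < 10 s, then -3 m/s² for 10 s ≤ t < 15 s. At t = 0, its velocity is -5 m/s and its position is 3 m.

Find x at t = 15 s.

On each constant-a segment, Δv = aΔt and Δx = v₀Δt + ½aΔt²; chain segment to segment.
0–2 s: v starts -5 m/s; Δx = -5·2 + ½·8·2² = 6 m; v ends 11 m/s.
2–7 s: v starts 11 m/s; Δx = 11·5 + ½·-7·5² = -32.5 m; v ends -24 m/s.
7–10 s: v starts -24 m/s; Δx = -24·3 + ½·3·3² = -58.5 m; v ends -15 m/s.
10–15 s: v starts -15 m/s; Δx = -15·5 + ½·-3·5² = -112.5 m; v ends -30 m/s.
x(15) = 3 + Σ Δx = -194.5 m.

-194.5 m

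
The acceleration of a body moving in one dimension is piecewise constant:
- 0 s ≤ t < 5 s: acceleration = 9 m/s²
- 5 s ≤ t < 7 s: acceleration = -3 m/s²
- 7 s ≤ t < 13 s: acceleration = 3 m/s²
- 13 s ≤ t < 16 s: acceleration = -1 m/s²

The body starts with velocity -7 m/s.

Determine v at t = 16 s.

Δv equals the area under the a-t graph; then v = v₀ + Δv.
0–5 s: 9 × 5 = 45 m/s
5–7 s: -3 × 2 = -6 m/s
7–13 s: 3 × 6 = 18 m/s
13–16 s: -1 × 3 = -3 m/s
Δv = 54 m/s, so v(16) = -7 + (54) = 47 m/s.

47 m/s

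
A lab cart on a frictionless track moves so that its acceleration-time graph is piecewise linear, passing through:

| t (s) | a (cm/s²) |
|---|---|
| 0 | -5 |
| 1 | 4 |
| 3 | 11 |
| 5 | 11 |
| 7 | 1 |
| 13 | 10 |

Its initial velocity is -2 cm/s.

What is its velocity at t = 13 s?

79.5 cm/s

Δv equals the area under the a-t graph; then v = v₀ + Δv.
0–1 s: ½(-5 + 4)(1) = -0.5 cm/s
1–3 s: ½(4 + 11)(2) = 15 cm/s
3–5 s: 11 × 2 = 22 cm/s
5–7 s: ½(11 + 1)(2) = 12 cm/s
7–13 s: ½(1 + 10)(6) = 33 cm/s
Δv = 81.5 cm/s, so v(13) = -2 + (81.5) = 79.5 cm/s.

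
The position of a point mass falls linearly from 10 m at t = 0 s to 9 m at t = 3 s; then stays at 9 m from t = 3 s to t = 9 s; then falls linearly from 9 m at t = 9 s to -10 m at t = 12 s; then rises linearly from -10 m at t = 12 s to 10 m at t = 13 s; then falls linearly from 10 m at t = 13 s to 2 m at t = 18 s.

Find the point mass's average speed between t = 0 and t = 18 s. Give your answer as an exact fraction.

8/3 m/s

Average speed = (total path length)/(elapsed time); on a piecewise-linear x-t graph the path length is Σ|Δx|.
0–3 s: |Δx| = |9 − 10| = 1 m
3–9 s: |Δx| = |9 − 9| = 0 m
9–12 s: |Δx| = |-10 − 9| = 19 m
12–13 s: |Δx| = |10 − -10| = 20 m
13–18 s: |Δx| = |2 − 10| = 8 m
Total path = 48 m; average speed = 48/18 = 8/3 m/s.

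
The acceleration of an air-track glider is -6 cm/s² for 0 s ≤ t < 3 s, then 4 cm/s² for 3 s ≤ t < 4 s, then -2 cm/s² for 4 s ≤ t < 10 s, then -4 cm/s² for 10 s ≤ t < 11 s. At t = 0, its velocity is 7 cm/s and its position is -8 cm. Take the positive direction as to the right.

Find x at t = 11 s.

-122 cm

On each constant-a segment, Δv = aΔt and Δx = v₀Δt + ½aΔt²; chain segment to segment.
0–3 s: v starts 7 cm/s; Δx = 7·3 + ½·-6·3² = -6 cm; v ends -11 cm/s.
3–4 s: v starts -11 cm/s; Δx = -11·1 + ½·4·1² = -9 cm; v ends -7 cm/s.
4–10 s: v starts -7 cm/s; Δx = -7·6 + ½·-2·6² = -78 cm; v ends -19 cm/s.
10–11 s: v starts -19 cm/s; Δx = -19·1 + ½·-4·1² = -21 cm; v ends -23 cm/s.
x(11) = -8 + Σ Δx = -122 cm.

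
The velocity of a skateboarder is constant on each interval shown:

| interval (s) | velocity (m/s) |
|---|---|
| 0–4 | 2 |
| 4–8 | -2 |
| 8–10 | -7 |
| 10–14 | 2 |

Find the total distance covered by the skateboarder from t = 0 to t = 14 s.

Total distance travelled is ∫|v| dt — sum the magnitudes of each area piece.
0–4 s: |2| × 4 = 8 m
4–8 s: |-2| × 4 = 8 m
8–10 s: |-7| × 2 = 14 m
10–14 s: |2| × 4 = 8 m
Total distance = 38 m

38 m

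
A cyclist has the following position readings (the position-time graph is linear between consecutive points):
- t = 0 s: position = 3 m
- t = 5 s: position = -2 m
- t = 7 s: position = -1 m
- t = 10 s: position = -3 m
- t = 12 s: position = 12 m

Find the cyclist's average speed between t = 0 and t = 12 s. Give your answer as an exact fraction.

Average speed = (total path length)/(elapsed time); on a piecewise-linear x-t graph the path length is Σ|Δx|.
0–5 s: |Δx| = |-2 − 3| = 5 m
5–7 s: |Δx| = |-1 − -2| = 1 m
7–10 s: |Δx| = |-3 − -1| = 2 m
10–12 s: |Δx| = |12 − -3| = 15 m
Total path = 23 m; average speed = 23/12 = 23/12 m/s.

23/12 m/s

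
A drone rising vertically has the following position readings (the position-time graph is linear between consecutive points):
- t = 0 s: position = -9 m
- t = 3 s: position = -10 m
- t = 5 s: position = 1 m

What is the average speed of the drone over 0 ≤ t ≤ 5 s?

2.4 m/s

Average speed = (total path length)/(elapsed time); on a piecewise-linear x-t graph the path length is Σ|Δx|.
0–3 s: |Δx| = |-10 − -9| = 1 m
3–5 s: |Δx| = |1 − -10| = 11 m
Total path = 12 m; average speed = 12/5 = 2.4 m/s.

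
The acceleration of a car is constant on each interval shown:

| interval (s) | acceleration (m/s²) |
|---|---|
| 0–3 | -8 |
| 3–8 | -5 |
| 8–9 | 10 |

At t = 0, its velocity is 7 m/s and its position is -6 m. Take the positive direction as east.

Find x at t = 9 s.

-205.5 m

On each constant-a segment, Δv = aΔt and Δx = v₀Δt + ½aΔt²; chain segment to segment.
0–3 s: v starts 7 m/s; Δx = 7·3 + ½·-8·3² = -15 m; v ends -17 m/s.
3–8 s: v starts -17 m/s; Δx = -17·5 + ½·-5·5² = -147.5 m; v ends -42 m/s.
8–9 s: v starts -42 m/s; Δx = -42·1 + ½·10·1² = -37 m; v ends -32 m/s.
x(9) = -6 + Σ Δx = -205.5 m.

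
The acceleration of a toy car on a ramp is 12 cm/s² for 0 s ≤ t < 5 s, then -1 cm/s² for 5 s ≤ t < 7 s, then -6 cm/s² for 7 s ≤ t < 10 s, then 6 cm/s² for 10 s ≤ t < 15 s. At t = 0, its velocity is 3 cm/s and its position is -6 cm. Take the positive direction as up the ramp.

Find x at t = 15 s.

On each constant-a segment, Δv = aΔt and Δx = v₀Δt + ½aΔt²; chain segment to segment.
0–5 s: v starts 3 cm/s; Δx = 3·5 + ½·12·5² = 165 cm; v ends 63 cm/s.
5–7 s: v starts 63 cm/s; Δx = 63·2 + ½·-1·2² = 124 cm; v ends 61 cm/s.
7–10 s: v starts 61 cm/s; Δx = 61·3 + ½·-6·3² = 156 cm; v ends 43 cm/s.
10–15 s: v starts 43 cm/s; Δx = 43·5 + ½·6·5² = 290 cm; v ends 73 cm/s.
x(15) = -6 + Σ Δx = 729 cm.

729 cm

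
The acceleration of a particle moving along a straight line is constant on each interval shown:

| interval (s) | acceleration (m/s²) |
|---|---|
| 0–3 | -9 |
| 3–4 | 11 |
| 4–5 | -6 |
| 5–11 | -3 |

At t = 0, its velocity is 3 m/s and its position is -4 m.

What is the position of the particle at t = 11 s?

-238 m

On each constant-a segment, Δv = aΔt and Δx = v₀Δt + ½aΔt²; chain segment to segment.
0–3 s: v starts 3 m/s; Δx = 3·3 + ½·-9·3² = -31.5 m; v ends -24 m/s.
3–4 s: v starts -24 m/s; Δx = -24·1 + ½·11·1² = -18.5 m; v ends -13 m/s.
4–5 s: v starts -13 m/s; Δx = -13·1 + ½·-6·1² = -16 m; v ends -19 m/s.
5–11 s: v starts -19 m/s; Δx = -19·6 + ½·-3·6² = -168 m; v ends -37 m/s.
x(11) = -4 + Σ Δx = -238 m.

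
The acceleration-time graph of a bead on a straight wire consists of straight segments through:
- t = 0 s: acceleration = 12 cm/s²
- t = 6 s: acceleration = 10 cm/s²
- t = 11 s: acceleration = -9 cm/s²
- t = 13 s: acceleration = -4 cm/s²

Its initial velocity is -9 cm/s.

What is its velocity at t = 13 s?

Δv equals the area under the a-t graph; then v = v₀ + Δv.
0–6 s: ½(12 + 10)(6) = 66 cm/s
6–11 s: ½(10 + -9)(5) = 2.5 cm/s
11–13 s: ½(-9 + -4)(2) = -13 cm/s
Δv = 55.5 cm/s, so v(13) = -9 + (55.5) = 46.5 cm/s.

46.5 cm/s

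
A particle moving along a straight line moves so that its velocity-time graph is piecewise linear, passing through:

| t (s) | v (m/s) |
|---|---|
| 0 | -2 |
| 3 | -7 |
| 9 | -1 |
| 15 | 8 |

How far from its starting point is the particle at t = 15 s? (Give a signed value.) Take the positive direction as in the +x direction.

-16.5 m

Net displacement equals the area under the velocity-time graph (areas below the axis count negative).
0–3 s: ½(-2 + -7)(3) = -13.5 m
3–9 s: ½(-7 + -1)(6) = -24 m
9–15 s: ½(-1 + 8)(6) = 21 m
Net displacement = -16.5 m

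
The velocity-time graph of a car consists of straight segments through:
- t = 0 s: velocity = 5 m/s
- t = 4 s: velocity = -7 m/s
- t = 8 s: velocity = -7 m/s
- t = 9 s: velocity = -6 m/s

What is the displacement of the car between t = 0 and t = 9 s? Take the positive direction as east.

Displacement is the signed area under the v-t curve.
0–4 s: ½(5 + -7)(4) = -4 m
4–8 s: -7 × 4 = -28 m
8–9 s: ½(-7 + -6)(1) = -6.5 m
Net displacement = -38.5 m

-38.5 m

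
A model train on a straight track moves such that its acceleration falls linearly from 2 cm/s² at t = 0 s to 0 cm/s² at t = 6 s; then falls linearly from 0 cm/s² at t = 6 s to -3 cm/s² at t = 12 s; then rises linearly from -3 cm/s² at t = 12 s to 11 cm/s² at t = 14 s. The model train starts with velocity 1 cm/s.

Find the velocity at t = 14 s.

Δv equals the area under the a-t graph; then v = v₀ + Δv.
0–6 s: ½(2 + 0)(6) = 6 cm/s
6–12 s: ½(0 + -3)(6) = -9 cm/s
12–14 s: ½(-3 + 11)(2) = 8 cm/s
Δv = 5 cm/s, so v(14) = 1 + (5) = 6 cm/s.

6 cm/s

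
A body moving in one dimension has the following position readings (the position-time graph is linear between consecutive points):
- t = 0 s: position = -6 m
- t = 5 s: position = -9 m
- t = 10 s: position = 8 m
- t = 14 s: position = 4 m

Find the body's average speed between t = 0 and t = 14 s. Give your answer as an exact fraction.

12/7 m/s

Average speed = (total path length)/(elapsed time); on a piecewise-linear x-t graph the path length is Σ|Δx|.
0–5 s: |Δx| = |-9 − -6| = 3 m
5–10 s: |Δx| = |8 − -9| = 17 m
10–14 s: |Δx| = |4 − 8| = 4 m
Total path = 24 m; average speed = 24/14 = 12/7 m/s.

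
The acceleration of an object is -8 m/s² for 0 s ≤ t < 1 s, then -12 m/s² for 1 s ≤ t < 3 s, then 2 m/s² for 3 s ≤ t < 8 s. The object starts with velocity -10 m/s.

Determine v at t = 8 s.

Δv equals the area under the a-t graph; then v = v₀ + Δv.
0–1 s: -8 × 1 = -8 m/s
1–3 s: -12 × 2 = -24 m/s
3–8 s: 2 × 5 = 10 m/s
Δv = -22 m/s, so v(8) = -10 + (-22) = -32 m/s.

-32 m/s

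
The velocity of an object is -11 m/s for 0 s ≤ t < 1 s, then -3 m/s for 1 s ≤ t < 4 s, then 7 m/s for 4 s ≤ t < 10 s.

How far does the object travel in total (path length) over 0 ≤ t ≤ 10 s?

62 m

Total distance travelled is ∫|v| dt — sum the magnitudes of each area piece.
0–1 s: |-11| × 1 = 11 m
1–4 s: |-3| × 3 = 9 m
4–10 s: |7| × 6 = 42 m
Total distance = 62 m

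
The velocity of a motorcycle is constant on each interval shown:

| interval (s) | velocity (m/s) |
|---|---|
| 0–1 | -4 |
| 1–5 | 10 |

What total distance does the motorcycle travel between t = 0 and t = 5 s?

Distance (not displacement) is the total path length: add the absolute areas under v-t.
0–1 s: |-4| × 1 = 4 m
1–5 s: |10| × 4 = 40 m
Total distance = 44 m

44 m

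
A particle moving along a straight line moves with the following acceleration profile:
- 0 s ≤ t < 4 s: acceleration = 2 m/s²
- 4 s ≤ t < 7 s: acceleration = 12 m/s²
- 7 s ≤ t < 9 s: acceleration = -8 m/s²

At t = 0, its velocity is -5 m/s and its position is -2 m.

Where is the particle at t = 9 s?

On each constant-a segment, Δv = aΔt and Δx = v₀Δt + ½aΔt²; chain segment to segment.
0–4 s: v starts -5 m/s; Δx = -5·4 + ½·2·4² = -4 m; v ends 3 m/s.
4–7 s: v starts 3 m/s; Δx = 3·3 + ½·12·3² = 63 m; v ends 39 m/s.
7–9 s: v starts 39 m/s; Δx = 39·2 + ½·-8·2² = 62 m; v ends 23 m/s.
x(9) = -2 + Σ Δx = 119 m.

119 m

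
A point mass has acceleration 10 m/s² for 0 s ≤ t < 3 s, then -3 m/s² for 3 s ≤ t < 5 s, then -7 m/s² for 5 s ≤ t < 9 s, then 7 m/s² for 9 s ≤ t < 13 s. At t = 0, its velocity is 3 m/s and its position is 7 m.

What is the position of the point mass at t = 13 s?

On each constant-a segment, Δv = aΔt and Δx = v₀Δt + ½aΔt²; chain segment to segment.
0–3 s: v starts 3 m/s; Δx = 3·3 + ½·10·3² = 54 m; v ends 33 m/s.
3–5 s: v starts 33 m/s; Δx = 33·2 + ½·-3·2² = 60 m; v ends 27 m/s.
5–9 s: v starts 27 m/s; Δx = 27·4 + ½·-7·4² = 52 m; v ends -1 m/s.
9–13 s: v starts -1 m/s; Δx = -1·4 + ½·7·4² = 52 m; v ends 27 m/s.
x(13) = 7 + Σ Δx = 225 m.

225 m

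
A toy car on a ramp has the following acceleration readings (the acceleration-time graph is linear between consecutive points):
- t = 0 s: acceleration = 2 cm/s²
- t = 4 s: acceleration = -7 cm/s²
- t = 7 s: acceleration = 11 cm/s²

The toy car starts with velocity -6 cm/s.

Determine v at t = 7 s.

-10 cm/s

Δv equals the area under the a-t graph; then v = v₀ + Δv.
0–4 s: ½(2 + -7)(4) = -10 cm/s
4–7 s: ½(-7 + 11)(3) = 6 cm/s
Δv = -4 cm/s, so v(7) = -6 + (-4) = -10 cm/s.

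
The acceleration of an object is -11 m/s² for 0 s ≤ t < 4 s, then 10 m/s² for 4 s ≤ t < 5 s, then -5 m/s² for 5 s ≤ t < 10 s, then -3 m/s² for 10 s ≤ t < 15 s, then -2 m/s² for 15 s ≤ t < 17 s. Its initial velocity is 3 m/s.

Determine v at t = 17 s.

Δv equals the area under the a-t graph; then v = v₀ + Δv.
0–4 s: -11 × 4 = -44 m/s
4–5 s: 10 × 1 = 10 m/s
5–10 s: -5 × 5 = -25 m/s
10–15 s: -3 × 5 = -15 m/s
15–17 s: -2 × 2 = -4 m/s
Δv = -78 m/s, so v(17) = 3 + (-78) = -75 m/s.

-75 m/s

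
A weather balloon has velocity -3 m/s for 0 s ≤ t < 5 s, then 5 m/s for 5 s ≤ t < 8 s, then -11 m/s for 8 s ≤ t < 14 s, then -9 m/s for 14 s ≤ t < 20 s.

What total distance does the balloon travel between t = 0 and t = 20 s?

150 m

Distance (not displacement) is the total path length: add the absolute areas under v-t.
0–5 s: |-3| × 5 = 15 m
5–8 s: |5| × 3 = 15 m
8–14 s: |-11| × 6 = 66 m
14–20 s: |-9| × 6 = 54 m
Total distance = 150 m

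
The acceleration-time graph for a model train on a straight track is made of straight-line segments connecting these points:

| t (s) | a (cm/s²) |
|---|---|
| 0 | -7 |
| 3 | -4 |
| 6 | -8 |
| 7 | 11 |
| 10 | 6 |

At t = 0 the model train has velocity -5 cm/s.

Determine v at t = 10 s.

-12.5 cm/s

Δv equals the area under the a-t graph; then v = v₀ + Δv.
0–3 s: ½(-7 + -4)(3) = -16.5 cm/s
3–6 s: ½(-4 + -8)(3) = -18 cm/s
6–7 s: ½(-8 + 11)(1) = 1.5 cm/s
7–10 s: ½(11 + 6)(3) = 25.5 cm/s
Δv = -7.5 cm/s, so v(10) = -5 + (-7.5) = -12.5 cm/s.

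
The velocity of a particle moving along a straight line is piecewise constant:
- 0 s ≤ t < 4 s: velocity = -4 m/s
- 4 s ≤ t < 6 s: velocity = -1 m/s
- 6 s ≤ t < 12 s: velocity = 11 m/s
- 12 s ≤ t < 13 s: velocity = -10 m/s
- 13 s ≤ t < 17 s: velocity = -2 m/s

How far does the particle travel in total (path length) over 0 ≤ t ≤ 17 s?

102 m

Total distance travelled is ∫|v| dt — sum the magnitudes of each area piece.
0–4 s: |-4| × 4 = 16 m
4–6 s: |-1| × 2 = 2 m
6–12 s: |11| × 6 = 66 m
12–13 s: |-10| × 1 = 10 m
13–17 s: |-2| × 4 = 8 m
Total distance = 102 m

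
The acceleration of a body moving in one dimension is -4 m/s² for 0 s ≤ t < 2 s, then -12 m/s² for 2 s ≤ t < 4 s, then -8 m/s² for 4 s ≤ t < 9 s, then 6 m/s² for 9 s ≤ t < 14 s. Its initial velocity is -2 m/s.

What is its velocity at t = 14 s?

-44 m/s

Δv equals the area under the a-t graph; then v = v₀ + Δv.
0–2 s: -4 × 2 = -8 m/s
2–4 s: -12 × 2 = -24 m/s
4–9 s: -8 × 5 = -40 m/s
9–14 s: 6 × 5 = 30 m/s
Δv = -42 m/s, so v(14) = -2 + (-42) = -44 m/s.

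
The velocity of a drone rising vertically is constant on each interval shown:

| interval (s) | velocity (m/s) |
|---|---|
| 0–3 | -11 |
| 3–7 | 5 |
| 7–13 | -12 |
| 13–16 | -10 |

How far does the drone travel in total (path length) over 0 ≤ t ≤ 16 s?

Distance (not displacement) is the total path length: add the absolute areas under v-t.
0–3 s: |-11| × 3 = 33 m
3–7 s: |5| × 4 = 20 m
7–13 s: |-12| × 6 = 72 m
13–16 s: |-10| × 3 = 30 m
Total distance = 155 m

155 m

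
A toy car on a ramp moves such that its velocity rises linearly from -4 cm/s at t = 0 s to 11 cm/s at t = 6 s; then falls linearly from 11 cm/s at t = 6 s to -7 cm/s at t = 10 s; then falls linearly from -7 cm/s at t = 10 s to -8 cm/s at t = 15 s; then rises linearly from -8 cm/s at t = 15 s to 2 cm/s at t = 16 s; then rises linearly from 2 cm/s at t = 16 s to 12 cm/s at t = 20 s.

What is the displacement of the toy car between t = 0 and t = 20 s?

Displacement is the signed area under the v-t curve.
0–6 s: ½(-4 + 11)(6) = 21 cm
6–10 s: ½(11 + -7)(4) = 8 cm
10–15 s: ½(-7 + -8)(5) = -37.5 cm
15–16 s: ½(-8 + 2)(1) = -3 cm
16–20 s: ½(2 + 12)(4) = 28 cm
Net displacement = 16.5 cm

16.5 cm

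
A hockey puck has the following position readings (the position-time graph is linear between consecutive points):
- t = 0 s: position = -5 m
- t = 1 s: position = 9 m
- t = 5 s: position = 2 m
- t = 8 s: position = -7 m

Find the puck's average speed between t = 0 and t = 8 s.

3.75 m/s

Average speed = (total path length)/(elapsed time); on a piecewise-linear x-t graph the path length is Σ|Δx|.
0–1 s: |Δx| = |9 − -5| = 14 m
1–5 s: |Δx| = |2 − 9| = 7 m
5–8 s: |Δx| = |-7 − 2| = 9 m
Total path = 30 m; average speed = 30/8 = 3.75 m/s.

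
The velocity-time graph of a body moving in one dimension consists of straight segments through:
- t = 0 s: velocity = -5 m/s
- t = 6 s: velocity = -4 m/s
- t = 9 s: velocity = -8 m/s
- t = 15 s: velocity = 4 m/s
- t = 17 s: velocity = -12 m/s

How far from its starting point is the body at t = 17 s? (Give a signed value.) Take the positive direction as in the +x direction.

Net displacement equals the area under the velocity-time graph (areas below the axis count negative).
0–6 s: ½(-5 + -4)(6) = -27 m
6–9 s: ½(-4 + -8)(3) = -18 m
9–15 s: ½(-8 + 4)(6) = -12 m
15–17 s: ½(4 + -12)(2) = -8 m
Net displacement = -65 m

-65 m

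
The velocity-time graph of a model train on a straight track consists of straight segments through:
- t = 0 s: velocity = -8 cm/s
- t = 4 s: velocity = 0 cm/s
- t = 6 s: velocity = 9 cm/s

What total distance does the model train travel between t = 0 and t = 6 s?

25 cm

Total distance travelled is ∫|v| dt — sum the magnitudes of each area piece.
0–4 s: |½(-8 + 0)(4)| = 16 cm
4–6 s: |½(0 + 9)(2)| = 9 cm
Total distance = 25 cm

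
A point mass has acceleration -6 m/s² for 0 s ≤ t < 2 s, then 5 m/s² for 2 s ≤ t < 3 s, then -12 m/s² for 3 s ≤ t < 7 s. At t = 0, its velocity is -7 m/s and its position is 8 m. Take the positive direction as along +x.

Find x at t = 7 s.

-186.5 m

On each constant-a segment, Δv = aΔt and Δx = v₀Δt + ½aΔt²; chain segment to segment.
0–2 s: v starts -7 m/s; Δx = -7·2 + ½·-6·2² = -26 m; v ends -19 m/s.
2–3 s: v starts -19 m/s; Δx = -19·1 + ½·5·1² = -16.5 m; v ends -14 m/s.
3–7 s: v starts -14 m/s; Δx = -14·4 + ½·-12·4² = -152 m; v ends -62 m/s.
x(7) = 8 + Σ Δx = -186.5 m.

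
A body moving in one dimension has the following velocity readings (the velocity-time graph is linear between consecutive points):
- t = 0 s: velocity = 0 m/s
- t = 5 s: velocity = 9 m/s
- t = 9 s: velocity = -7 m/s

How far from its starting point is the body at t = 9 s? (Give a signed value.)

26.5 m

Net displacement equals the area under the velocity-time graph (areas below the axis count negative).
0–5 s: ½(0 + 9)(5) = 22.5 m
5–9 s: ½(9 + -7)(4) = 4 m
Net displacement = 26.5 m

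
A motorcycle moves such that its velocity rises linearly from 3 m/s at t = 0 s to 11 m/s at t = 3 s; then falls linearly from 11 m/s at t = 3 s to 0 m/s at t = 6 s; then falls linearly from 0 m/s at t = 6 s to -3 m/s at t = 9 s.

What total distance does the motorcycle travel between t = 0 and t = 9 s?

Total distance travelled is ∫|v| dt — sum the magnitudes of each area piece.
0–3 s: |½(3 + 11)(3)| = 21 m
3–6 s: |½(11 + 0)(3)| = 16.5 m
6–9 s: |½(0 + -3)(3)| = 4.5 m
Total distance = 42 m

42 m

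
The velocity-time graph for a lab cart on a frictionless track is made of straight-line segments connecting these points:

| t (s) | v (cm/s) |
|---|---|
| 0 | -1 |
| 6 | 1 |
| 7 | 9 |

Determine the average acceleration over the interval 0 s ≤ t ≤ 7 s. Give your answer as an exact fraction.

Average acceleration = Δv/Δt = (9 − -1)/(7 − 0) = 10/7 cm/s².

10/7 cm/s²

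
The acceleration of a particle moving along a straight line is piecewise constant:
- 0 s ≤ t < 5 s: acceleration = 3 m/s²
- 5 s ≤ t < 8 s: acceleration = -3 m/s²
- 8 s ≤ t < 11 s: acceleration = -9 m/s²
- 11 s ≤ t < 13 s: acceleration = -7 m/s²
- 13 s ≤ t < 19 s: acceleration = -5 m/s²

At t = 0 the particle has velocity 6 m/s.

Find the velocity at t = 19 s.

-59 m/s

Δv equals the area under the a-t graph; then v = v₀ + Δv.
0–5 s: 3 × 5 = 15 m/s
5–8 s: -3 × 3 = -9 m/s
8–11 s: -9 × 3 = -27 m/s
11–13 s: -7 × 2 = -14 m/s
13–19 s: -5 × 6 = -30 m/s
Δv = -65 m/s, so v(19) = 6 + (-65) = -59 m/s.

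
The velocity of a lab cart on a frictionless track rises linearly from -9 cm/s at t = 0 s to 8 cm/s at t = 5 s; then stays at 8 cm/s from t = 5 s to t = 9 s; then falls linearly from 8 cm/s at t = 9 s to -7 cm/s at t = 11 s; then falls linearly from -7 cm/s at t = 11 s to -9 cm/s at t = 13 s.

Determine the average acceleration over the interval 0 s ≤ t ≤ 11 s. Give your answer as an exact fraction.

2/11 cm/s²

Average acceleration = Δv/Δt = (-7 − -9)/(11 − 0) = 2/11 cm/s².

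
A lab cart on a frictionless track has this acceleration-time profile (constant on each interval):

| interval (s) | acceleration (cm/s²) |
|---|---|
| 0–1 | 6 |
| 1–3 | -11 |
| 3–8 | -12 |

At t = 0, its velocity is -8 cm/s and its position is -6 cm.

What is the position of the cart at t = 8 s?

-307 cm

On each constant-a segment, Δv = aΔt and Δx = v₀Δt + ½aΔt²; chain segment to segment.
0–1 s: v starts -8 cm/s; Δx = -8·1 + ½·6·1² = -5 cm; v ends -2 cm/s.
1–3 s: v starts -2 cm/s; Δx = -2·2 + ½·-11·2² = -26 cm; v ends -24 cm/s.
3–8 s: v starts -24 cm/s; Δx = -24·5 + ½·-12·5² = -270 cm; v ends -84 cm/s.
x(8) = -6 + Σ Δx = -307 cm.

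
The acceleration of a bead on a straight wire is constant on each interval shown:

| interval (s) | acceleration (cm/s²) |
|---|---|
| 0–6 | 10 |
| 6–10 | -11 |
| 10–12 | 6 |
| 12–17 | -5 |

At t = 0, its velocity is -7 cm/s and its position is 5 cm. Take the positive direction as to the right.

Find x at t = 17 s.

339.5 cm

On each constant-a segment, Δv = aΔt and Δx = v₀Δt + ½aΔt²; chain segment to segment.
0–6 s: v starts -7 cm/s; Δx = -7·6 + ½·10·6² = 138 cm; v ends 53 cm/s.
6–10 s: v starts 53 cm/s; Δx = 53·4 + ½·-11·4² = 124 cm; v ends 9 cm/s.
10–12 s: v starts 9 cm/s; Δx = 9·2 + ½·6·2² = 30 cm; v ends 21 cm/s.
12–17 s: v starts 21 cm/s; Δx = 21·5 + ½·-5·5² = 42.5 cm; v ends -4 cm/s.
x(17) = 5 + Σ Δx = 339.5 cm.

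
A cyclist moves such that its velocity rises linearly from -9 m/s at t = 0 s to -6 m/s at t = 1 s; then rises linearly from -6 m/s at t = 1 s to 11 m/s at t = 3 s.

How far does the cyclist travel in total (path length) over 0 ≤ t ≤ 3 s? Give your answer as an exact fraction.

569/34 m

Distance (not displacement) is the total path length: add the absolute areas under v-t.
0–1 s: |½(-9 + -6)(1)| = 7.5 m
1–3 s: v = 0 at t = 29/17 s; triangle areas 36/17 + 121/17 = 157/17 m
Total distance = 569/34 m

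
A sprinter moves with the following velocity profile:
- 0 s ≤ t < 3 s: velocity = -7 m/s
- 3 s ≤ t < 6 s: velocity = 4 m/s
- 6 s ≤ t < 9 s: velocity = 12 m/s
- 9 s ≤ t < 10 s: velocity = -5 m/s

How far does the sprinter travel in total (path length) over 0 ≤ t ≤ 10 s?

Distance (not displacement) is the total path length: add the absolute areas under v-t.
0–3 s: |-7| × 3 = 21 m
3–6 s: |4| × 3 = 12 m
6–9 s: |12| × 3 = 36 m
9–10 s: |-5| × 1 = 5 m
Total distance = 74 m

74 m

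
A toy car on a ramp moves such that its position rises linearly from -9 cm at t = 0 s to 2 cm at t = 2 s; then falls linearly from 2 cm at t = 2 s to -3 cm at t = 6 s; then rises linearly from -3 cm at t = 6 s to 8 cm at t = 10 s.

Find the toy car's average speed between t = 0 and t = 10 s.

2.7 cm/s

Average speed = (total path length)/(elapsed time); on a piecewise-linear x-t graph the path length is Σ|Δx|.
0–2 s: |Δx| = |2 − -9| = 11 cm
2–6 s: |Δx| = |-3 − 2| = 5 cm
6–10 s: |Δx| = |8 − -3| = 11 cm
Total path = 27 cm; average speed = 27/10 = 2.7 cm/s.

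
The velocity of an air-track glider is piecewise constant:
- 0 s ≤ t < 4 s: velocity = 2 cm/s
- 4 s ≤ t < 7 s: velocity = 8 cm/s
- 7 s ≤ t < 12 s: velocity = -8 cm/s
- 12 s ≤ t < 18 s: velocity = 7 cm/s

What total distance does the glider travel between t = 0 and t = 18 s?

114 cm

Total distance travelled is ∫|v| dt — sum the magnitudes of each area piece.
0–4 s: |2| × 4 = 8 cm
4–7 s: |8| × 3 = 24 cm
7–12 s: |-8| × 5 = 40 cm
12–18 s: |7| × 6 = 42 cm
Total distance = 114 cm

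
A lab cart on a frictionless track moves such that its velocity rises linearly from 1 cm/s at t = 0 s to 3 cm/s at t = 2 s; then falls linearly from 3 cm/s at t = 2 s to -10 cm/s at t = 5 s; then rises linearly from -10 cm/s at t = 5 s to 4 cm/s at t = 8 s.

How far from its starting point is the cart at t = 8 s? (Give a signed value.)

-15.5 cm

Net displacement equals the area under the velocity-time graph (areas below the axis count negative).
0–2 s: ½(1 + 3)(2) = 4 cm
2–5 s: ½(3 + -10)(3) = -10.5 cm
5–8 s: ½(-10 + 4)(3) = -9 cm
Net displacement = -15.5 cm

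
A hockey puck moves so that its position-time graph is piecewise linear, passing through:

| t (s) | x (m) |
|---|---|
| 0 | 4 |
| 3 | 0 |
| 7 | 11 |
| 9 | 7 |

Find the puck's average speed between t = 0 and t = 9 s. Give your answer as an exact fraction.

Average speed = (total path length)/(elapsed time); on a piecewise-linear x-t graph the path length is Σ|Δx|.
0–3 s: |Δx| = |0 − 4| = 4 m
3–7 s: |Δx| = |11 − 0| = 11 m
7–9 s: |Δx| = |7 − 11| = 4 m
Total path = 19 m; average speed = 19/9 = 19/9 m/s.

19/9 m/s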